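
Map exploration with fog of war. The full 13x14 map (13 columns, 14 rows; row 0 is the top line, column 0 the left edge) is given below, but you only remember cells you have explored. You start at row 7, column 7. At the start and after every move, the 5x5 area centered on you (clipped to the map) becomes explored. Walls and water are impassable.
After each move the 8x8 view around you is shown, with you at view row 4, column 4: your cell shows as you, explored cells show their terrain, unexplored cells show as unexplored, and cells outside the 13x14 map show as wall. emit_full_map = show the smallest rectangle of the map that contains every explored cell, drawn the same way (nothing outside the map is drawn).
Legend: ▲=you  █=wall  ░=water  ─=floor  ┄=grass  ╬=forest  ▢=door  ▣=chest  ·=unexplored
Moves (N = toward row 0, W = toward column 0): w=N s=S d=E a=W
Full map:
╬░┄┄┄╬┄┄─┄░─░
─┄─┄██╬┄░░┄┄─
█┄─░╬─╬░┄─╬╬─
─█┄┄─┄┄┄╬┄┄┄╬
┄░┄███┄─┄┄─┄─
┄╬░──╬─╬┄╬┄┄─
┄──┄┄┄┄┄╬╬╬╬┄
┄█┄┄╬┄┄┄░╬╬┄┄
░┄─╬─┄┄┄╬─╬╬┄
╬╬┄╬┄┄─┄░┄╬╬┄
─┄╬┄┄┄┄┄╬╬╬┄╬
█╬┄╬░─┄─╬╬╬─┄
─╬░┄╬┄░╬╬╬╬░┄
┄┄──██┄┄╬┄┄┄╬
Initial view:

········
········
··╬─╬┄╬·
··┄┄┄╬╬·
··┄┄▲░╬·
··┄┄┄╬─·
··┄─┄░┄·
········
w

········
········
··█┄─┄┄·
··╬─╬┄╬·
··┄┄▲╬╬·
··┄┄┄░╬·
··┄┄┄╬─·
··┄─┄░┄·

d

········
········
·█┄─┄┄─·
·╬─╬┄╬┄·
·┄┄┄▲╬╬·
·┄┄┄░╬╬·
·┄┄┄╬─╬·
·┄─┄░┄··

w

········
········
··┄┄╬┄┄·
·█┄─┄┄─·
·╬─╬▲╬┄·
·┄┄┄╬╬╬·
·┄┄┄░╬╬·
·┄┄┄╬─╬·

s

········
··┄┄╬┄┄·
·█┄─┄┄─·
·╬─╬┄╬┄·
·┄┄┄▲╬╬·
·┄┄┄░╬╬·
·┄┄┄╬─╬·
·┄─┄░┄··

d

········
·┄┄╬┄┄··
█┄─┄┄─┄·
╬─╬┄╬┄┄·
┄┄┄╬▲╬╬·
┄┄┄░╬╬┄·
┄┄┄╬─╬╬·
┄─┄░┄···

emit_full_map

·┄┄╬┄┄·
█┄─┄┄─┄
╬─╬┄╬┄┄
┄┄┄╬▲╬╬
┄┄┄░╬╬┄
┄┄┄╬─╬╬
┄─┄░┄··

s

·┄┄╬┄┄··
█┄─┄┄─┄·
╬─╬┄╬┄┄·
┄┄┄╬╬╬╬·
┄┄┄░▲╬┄·
┄┄┄╬─╬╬·
┄─┄░┄╬╬·
········

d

┄┄╬┄┄··█
┄─┄┄─┄·█
─╬┄╬┄┄─█
┄┄╬╬╬╬┄█
┄┄░╬▲┄┄█
┄┄╬─╬╬┄█
─┄░┄╬╬┄█
·······█

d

┄╬┄┄··██
─┄┄─┄·██
╬┄╬┄┄─██
┄╬╬╬╬┄██
┄░╬╬▲┄██
┄╬─╬╬┄██
┄░┄╬╬┄██
······██

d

╬┄┄··███
┄┄─┄·███
┄╬┄┄─███
╬╬╬╬┄███
░╬╬┄▲███
╬─╬╬┄███
░┄╬╬┄███
·····███

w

·····███
╬┄┄··███
┄┄─┄─███
┄╬┄┄─███
╬╬╬╬▲███
░╬╬┄┄███
╬─╬╬┄███
░┄╬╬┄███

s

╬┄┄··███
┄┄─┄─███
┄╬┄┄─███
╬╬╬╬┄███
░╬╬┄▲███
╬─╬╬┄███
░┄╬╬┄███
·····███

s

┄┄─┄─███
┄╬┄┄─███
╬╬╬╬┄███
░╬╬┄┄███
╬─╬╬▲███
░┄╬╬┄███
··╬┄╬███
·····███

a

─┄┄─┄─██
╬┄╬┄┄─██
┄╬╬╬╬┄██
┄░╬╬┄┄██
┄╬─╬▲┄██
┄░┄╬╬┄██
··╬╬┄╬██
······██

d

┄┄─┄─███
┄╬┄┄─███
╬╬╬╬┄███
░╬╬┄┄███
╬─╬╬▲███
░┄╬╬┄███
·╬╬┄╬███
·····███

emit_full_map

·┄┄╬┄┄··
█┄─┄┄─┄─
╬─╬┄╬┄┄─
┄┄┄╬╬╬╬┄
┄┄┄░╬╬┄┄
┄┄┄╬─╬╬▲
┄─┄░┄╬╬┄
····╬╬┄╬

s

┄╬┄┄─███
╬╬╬╬┄███
░╬╬┄┄███
╬─╬╬┄███
░┄╬╬▲███
·╬╬┄╬███
··╬─┄███
·····███

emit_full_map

·┄┄╬┄┄··
█┄─┄┄─┄─
╬─╬┄╬┄┄─
┄┄┄╬╬╬╬┄
┄┄┄░╬╬┄┄
┄┄┄╬─╬╬┄
┄─┄░┄╬╬▲
····╬╬┄╬
·····╬─┄


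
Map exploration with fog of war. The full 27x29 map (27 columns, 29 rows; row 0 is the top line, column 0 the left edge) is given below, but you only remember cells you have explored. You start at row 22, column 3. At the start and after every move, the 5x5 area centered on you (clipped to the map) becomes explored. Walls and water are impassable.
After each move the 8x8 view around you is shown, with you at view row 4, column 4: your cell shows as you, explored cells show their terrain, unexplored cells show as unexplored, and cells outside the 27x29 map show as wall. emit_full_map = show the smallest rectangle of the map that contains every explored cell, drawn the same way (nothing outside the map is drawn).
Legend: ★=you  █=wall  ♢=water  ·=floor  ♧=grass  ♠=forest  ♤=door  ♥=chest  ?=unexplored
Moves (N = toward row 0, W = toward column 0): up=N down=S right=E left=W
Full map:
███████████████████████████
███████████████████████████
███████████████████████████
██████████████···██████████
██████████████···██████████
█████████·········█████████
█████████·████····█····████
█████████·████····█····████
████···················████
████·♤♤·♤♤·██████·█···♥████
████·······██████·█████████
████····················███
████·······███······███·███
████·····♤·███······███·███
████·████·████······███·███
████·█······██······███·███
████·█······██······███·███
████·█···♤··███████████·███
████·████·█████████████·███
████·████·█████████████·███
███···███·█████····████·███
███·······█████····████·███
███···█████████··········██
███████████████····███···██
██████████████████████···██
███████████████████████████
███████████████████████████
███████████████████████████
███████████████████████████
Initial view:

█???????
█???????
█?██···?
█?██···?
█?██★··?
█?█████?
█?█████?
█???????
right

????????
????????
?██···█?
?██····?
?██·★·█?
?██████?
?██████?
????????

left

█???????
█???????
█?██···█
█?██····
█?██★··█
█?██████
█?██████
█???????

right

????????
????????
?██···█?
?██····?
?██·★·█?
?██████?
?██████?
????????

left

█???????
█???????
█?██···█
█?██····
█?██★··█
█?██████
█?██████
█???????

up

█???????
█???????
█?███·█?
█?██···█
█?██★···
█?██···█
█?██████
█?██████

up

█???????
█???????
█?███·█?
█?███·█?
█?██★··█
█?██····
█?██···█
█?██████

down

█???????
█?███·█?
█?███·█?
█?██···█
█?██★···
█?██···█
█?██████
█?██████

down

█?███·█?
█?███·█?
█?██···█
█?██····
█?██★··█
█?██████
█?██████
█???????

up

█???????
█?███·█?
█?███·█?
█?██···█
█?██★···
█?██···█
█?██████
█?██████

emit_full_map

███·█?
███·█?
██···█
██★···
██···█
██████
██████

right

????????
?███·█??
?███·██?
?██···█?
?██·★··?
?██···█?
?██████?
?██████?

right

????????
███·█???
███·███?
██···██?
██··★··?
██···██?
███████?
██████??

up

????????
????????
███·███?
███·███?
██··★██?
██·····?
██···██?
███████?

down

????????
███·███?
███·███?
██···██?
██··★··?
██···██?
███████?
██████??

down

███·███?
███·███?
██···██?
██·····?
██··★██?
███████?
███████?
????????

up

????????
███·███?
███·███?
██···██?
██··★··?
██···██?
███████?
███████?

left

????????
?███·███
?███·███
?██···██
?██·★···
?██···██
?███████
?███████

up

????????
????????
?███·███
?███·███
?██·★·██
?██·····
?██···██
?███████

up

????????
????????
??██·█·?
?███·███
?███★███
?██···██
?██·····
?██···██

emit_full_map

?██·█·?
███·███
███★███
██···██
██·····
██···██
███████
███████

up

????????
????????
??██·█·?
??██·█·?
?███★███
?███·███
?██···██
?██·····

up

????????
????????
??██·█·?
??██·█·?
??██★█·?
?███·███
?███·███
?██···██

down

????????
??██·█·?
??██·█·?
??██·█·?
?███★███
?███·███
?██···██
?██·····

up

????????
????????
??██·█·?
??██·█·?
??██★█·?
?███·███
?███·███
?██···██

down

????????
??██·█·?
??██·█·?
??██·█·?
?███★███
?███·███
?██···██
?██·····


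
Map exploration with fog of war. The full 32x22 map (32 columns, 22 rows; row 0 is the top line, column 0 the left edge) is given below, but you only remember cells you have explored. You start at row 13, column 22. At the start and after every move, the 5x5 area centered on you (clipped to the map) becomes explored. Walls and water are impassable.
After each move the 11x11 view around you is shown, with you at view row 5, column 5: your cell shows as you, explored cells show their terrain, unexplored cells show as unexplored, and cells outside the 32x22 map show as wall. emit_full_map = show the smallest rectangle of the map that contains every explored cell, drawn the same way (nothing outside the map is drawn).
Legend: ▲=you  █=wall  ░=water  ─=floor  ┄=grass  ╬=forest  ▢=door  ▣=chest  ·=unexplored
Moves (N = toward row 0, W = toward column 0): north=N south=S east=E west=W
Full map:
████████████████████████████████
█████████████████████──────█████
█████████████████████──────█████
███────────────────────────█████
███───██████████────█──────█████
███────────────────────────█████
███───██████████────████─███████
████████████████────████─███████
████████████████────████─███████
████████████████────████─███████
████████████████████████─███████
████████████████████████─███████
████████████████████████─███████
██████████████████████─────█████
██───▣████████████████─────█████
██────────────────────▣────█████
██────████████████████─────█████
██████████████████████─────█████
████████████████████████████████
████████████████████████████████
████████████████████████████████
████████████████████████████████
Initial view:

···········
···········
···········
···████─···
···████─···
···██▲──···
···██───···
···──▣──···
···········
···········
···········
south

···········
···········
···████─···
···████─···
···██───···
···██▲──···
···──▣──···
···██───···
···········
···········
···········

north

···········
···········
···········
···████─···
···████─···
···██▲──···
···██───···
···──▣──···
···██───···
···········
···········

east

···········
···········
···········
··████─█···
··████─█···
··██─▲──···
··██────···
··──▣───···
··██───····
···········
···········

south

···········
···········
··████─█···
··████─█···
··██────···
··██─▲──···
··──▣───···
··██────···
···········
···········
···········

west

···········
···········
···████─█··
···████─█··
···██────··
···██▲───··
···──▣───··
···██────··
···········
···········
···········

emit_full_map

████─█
████─█
██────
██▲───
──▣───
██────

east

···········
···········
··████─█···
··████─█···
··██────···
··██─▲──···
··──▣───···
··██────···
···········
···········
···········

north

···········
···········
···········
··████─█···
··████─█···
··██─▲──···
··██────···
··──▣───···
··██────···
···········
···········


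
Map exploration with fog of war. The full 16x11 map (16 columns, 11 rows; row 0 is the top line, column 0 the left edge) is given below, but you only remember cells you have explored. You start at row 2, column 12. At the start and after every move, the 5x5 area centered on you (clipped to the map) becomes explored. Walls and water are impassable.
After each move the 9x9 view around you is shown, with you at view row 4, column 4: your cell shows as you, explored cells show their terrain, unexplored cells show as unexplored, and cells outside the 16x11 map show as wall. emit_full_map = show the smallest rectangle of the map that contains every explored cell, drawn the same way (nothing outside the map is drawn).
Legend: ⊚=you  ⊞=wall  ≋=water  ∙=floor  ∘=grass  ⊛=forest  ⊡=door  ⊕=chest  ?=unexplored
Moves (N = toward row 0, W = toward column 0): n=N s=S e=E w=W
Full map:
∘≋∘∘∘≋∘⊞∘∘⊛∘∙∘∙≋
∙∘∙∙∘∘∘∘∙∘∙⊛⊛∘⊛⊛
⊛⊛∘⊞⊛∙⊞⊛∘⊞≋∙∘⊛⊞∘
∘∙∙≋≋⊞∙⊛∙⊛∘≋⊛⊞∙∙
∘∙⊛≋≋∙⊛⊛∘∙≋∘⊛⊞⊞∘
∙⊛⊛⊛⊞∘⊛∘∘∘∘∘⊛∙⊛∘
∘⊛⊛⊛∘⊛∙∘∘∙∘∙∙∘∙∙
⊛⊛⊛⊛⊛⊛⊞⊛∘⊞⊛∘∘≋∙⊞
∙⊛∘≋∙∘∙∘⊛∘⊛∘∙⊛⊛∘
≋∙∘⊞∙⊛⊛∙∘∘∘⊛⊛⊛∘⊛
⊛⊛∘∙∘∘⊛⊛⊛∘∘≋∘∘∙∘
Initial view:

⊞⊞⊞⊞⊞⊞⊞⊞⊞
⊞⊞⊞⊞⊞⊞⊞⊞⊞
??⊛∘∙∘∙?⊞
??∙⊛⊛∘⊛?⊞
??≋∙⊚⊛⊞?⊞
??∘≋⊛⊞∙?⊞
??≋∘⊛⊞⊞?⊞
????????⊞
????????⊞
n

⊞⊞⊞⊞⊞⊞⊞⊞⊞
⊞⊞⊞⊞⊞⊞⊞⊞⊞
⊞⊞⊞⊞⊞⊞⊞⊞⊞
??⊛∘∙∘∙?⊞
??∙⊛⊚∘⊛?⊞
??≋∙∘⊛⊞?⊞
??∘≋⊛⊞∙?⊞
??≋∘⊛⊞⊞?⊞
????????⊞

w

⊞⊞⊞⊞⊞⊞⊞⊞⊞
⊞⊞⊞⊞⊞⊞⊞⊞⊞
⊞⊞⊞⊞⊞⊞⊞⊞⊞
??∘⊛∘∙∘∙?
??∘∙⊚⊛∘⊛?
??⊞≋∙∘⊛⊞?
??⊛∘≋⊛⊞∙?
???≋∘⊛⊞⊞?
?????????

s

⊞⊞⊞⊞⊞⊞⊞⊞⊞
⊞⊞⊞⊞⊞⊞⊞⊞⊞
??∘⊛∘∙∘∙?
??∘∙⊛⊛∘⊛?
??⊞≋⊚∘⊛⊞?
??⊛∘≋⊛⊞∙?
??∙≋∘⊛⊞⊞?
?????????
?????????

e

⊞⊞⊞⊞⊞⊞⊞⊞⊞
⊞⊞⊞⊞⊞⊞⊞⊞⊞
?∘⊛∘∙∘∙?⊞
?∘∙⊛⊛∘⊛?⊞
?⊞≋∙⊚⊛⊞?⊞
?⊛∘≋⊛⊞∙?⊞
?∙≋∘⊛⊞⊞?⊞
????????⊞
????????⊞

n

⊞⊞⊞⊞⊞⊞⊞⊞⊞
⊞⊞⊞⊞⊞⊞⊞⊞⊞
⊞⊞⊞⊞⊞⊞⊞⊞⊞
?∘⊛∘∙∘∙?⊞
?∘∙⊛⊚∘⊛?⊞
?⊞≋∙∘⊛⊞?⊞
?⊛∘≋⊛⊞∙?⊞
?∙≋∘⊛⊞⊞?⊞
????????⊞

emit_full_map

∘⊛∘∙∘∙
∘∙⊛⊚∘⊛
⊞≋∙∘⊛⊞
⊛∘≋⊛⊞∙
∙≋∘⊛⊞⊞

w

⊞⊞⊞⊞⊞⊞⊞⊞⊞
⊞⊞⊞⊞⊞⊞⊞⊞⊞
⊞⊞⊞⊞⊞⊞⊞⊞⊞
??∘⊛∘∙∘∙?
??∘∙⊚⊛∘⊛?
??⊞≋∙∘⊛⊞?
??⊛∘≋⊛⊞∙?
??∙≋∘⊛⊞⊞?
?????????

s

⊞⊞⊞⊞⊞⊞⊞⊞⊞
⊞⊞⊞⊞⊞⊞⊞⊞⊞
??∘⊛∘∙∘∙?
??∘∙⊛⊛∘⊛?
??⊞≋⊚∘⊛⊞?
??⊛∘≋⊛⊞∙?
??∙≋∘⊛⊞⊞?
?????????
?????????

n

⊞⊞⊞⊞⊞⊞⊞⊞⊞
⊞⊞⊞⊞⊞⊞⊞⊞⊞
⊞⊞⊞⊞⊞⊞⊞⊞⊞
??∘⊛∘∙∘∙?
??∘∙⊚⊛∘⊛?
??⊞≋∙∘⊛⊞?
??⊛∘≋⊛⊞∙?
??∙≋∘⊛⊞⊞?
?????????

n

⊞⊞⊞⊞⊞⊞⊞⊞⊞
⊞⊞⊞⊞⊞⊞⊞⊞⊞
⊞⊞⊞⊞⊞⊞⊞⊞⊞
⊞⊞⊞⊞⊞⊞⊞⊞⊞
??∘⊛⊚∙∘∙?
??∘∙⊛⊛∘⊛?
??⊞≋∙∘⊛⊞?
??⊛∘≋⊛⊞∙?
??∙≋∘⊛⊞⊞?

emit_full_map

∘⊛⊚∙∘∙
∘∙⊛⊛∘⊛
⊞≋∙∘⊛⊞
⊛∘≋⊛⊞∙
∙≋∘⊛⊞⊞


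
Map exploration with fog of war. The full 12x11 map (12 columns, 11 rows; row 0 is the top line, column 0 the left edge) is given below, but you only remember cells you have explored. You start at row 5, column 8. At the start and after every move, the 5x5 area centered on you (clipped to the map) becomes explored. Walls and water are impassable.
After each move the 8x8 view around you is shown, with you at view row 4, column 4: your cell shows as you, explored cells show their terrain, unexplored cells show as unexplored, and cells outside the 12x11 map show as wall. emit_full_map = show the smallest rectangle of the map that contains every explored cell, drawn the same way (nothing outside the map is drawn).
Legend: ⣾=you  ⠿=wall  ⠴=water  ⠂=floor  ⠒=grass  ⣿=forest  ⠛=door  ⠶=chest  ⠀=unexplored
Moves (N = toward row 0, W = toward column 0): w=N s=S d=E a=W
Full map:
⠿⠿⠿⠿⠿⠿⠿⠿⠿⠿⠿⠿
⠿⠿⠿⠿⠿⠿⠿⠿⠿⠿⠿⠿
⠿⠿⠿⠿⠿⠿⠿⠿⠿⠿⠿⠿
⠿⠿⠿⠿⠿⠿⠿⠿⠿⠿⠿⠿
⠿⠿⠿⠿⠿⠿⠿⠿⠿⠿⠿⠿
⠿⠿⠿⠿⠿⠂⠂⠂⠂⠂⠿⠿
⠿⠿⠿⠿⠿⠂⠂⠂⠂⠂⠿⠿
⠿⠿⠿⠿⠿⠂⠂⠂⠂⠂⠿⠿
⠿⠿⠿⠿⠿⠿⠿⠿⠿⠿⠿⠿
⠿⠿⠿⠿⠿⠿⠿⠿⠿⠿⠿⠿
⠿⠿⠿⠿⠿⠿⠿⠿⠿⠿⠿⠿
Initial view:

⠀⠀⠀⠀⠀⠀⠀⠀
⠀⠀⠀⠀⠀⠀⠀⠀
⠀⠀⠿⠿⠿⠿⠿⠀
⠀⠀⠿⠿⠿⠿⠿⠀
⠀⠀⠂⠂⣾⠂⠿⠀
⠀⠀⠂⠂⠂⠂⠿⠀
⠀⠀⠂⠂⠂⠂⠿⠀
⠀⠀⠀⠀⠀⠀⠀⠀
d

⠀⠀⠀⠀⠀⠀⠀⠿
⠀⠀⠀⠀⠀⠀⠀⠿
⠀⠿⠿⠿⠿⠿⠿⠿
⠀⠿⠿⠿⠿⠿⠿⠿
⠀⠂⠂⠂⣾⠿⠿⠿
⠀⠂⠂⠂⠂⠿⠿⠿
⠀⠂⠂⠂⠂⠿⠿⠿
⠀⠀⠀⠀⠀⠀⠀⠿

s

⠀⠀⠀⠀⠀⠀⠀⠿
⠀⠿⠿⠿⠿⠿⠿⠿
⠀⠿⠿⠿⠿⠿⠿⠿
⠀⠂⠂⠂⠂⠿⠿⠿
⠀⠂⠂⠂⣾⠿⠿⠿
⠀⠂⠂⠂⠂⠿⠿⠿
⠀⠀⠿⠿⠿⠿⠿⠿
⠀⠀⠀⠀⠀⠀⠀⠿

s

⠀⠿⠿⠿⠿⠿⠿⠿
⠀⠿⠿⠿⠿⠿⠿⠿
⠀⠂⠂⠂⠂⠿⠿⠿
⠀⠂⠂⠂⠂⠿⠿⠿
⠀⠂⠂⠂⣾⠿⠿⠿
⠀⠀⠿⠿⠿⠿⠿⠿
⠀⠀⠿⠿⠿⠿⠿⠿
⠀⠀⠀⠀⠀⠀⠀⠿

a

⠀⠀⠿⠿⠿⠿⠿⠿
⠀⠀⠿⠿⠿⠿⠿⠿
⠀⠀⠂⠂⠂⠂⠿⠿
⠀⠀⠂⠂⠂⠂⠿⠿
⠀⠀⠂⠂⣾⠂⠿⠿
⠀⠀⠿⠿⠿⠿⠿⠿
⠀⠀⠿⠿⠿⠿⠿⠿
⠀⠀⠀⠀⠀⠀⠀⠀

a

⠀⠀⠀⠿⠿⠿⠿⠿
⠀⠀⠀⠿⠿⠿⠿⠿
⠀⠀⠂⠂⠂⠂⠂⠿
⠀⠀⠂⠂⠂⠂⠂⠿
⠀⠀⠂⠂⣾⠂⠂⠿
⠀⠀⠿⠿⠿⠿⠿⠿
⠀⠀⠿⠿⠿⠿⠿⠿
⠀⠀⠀⠀⠀⠀⠀⠀

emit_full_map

⠀⠿⠿⠿⠿⠿⠿
⠀⠿⠿⠿⠿⠿⠿
⠂⠂⠂⠂⠂⠿⠿
⠂⠂⠂⠂⠂⠿⠿
⠂⠂⣾⠂⠂⠿⠿
⠿⠿⠿⠿⠿⠿⠿
⠿⠿⠿⠿⠿⠿⠿

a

⠀⠀⠀⠀⠿⠿⠿⠿
⠀⠀⠀⠀⠿⠿⠿⠿
⠀⠀⠿⠂⠂⠂⠂⠂
⠀⠀⠿⠂⠂⠂⠂⠂
⠀⠀⠿⠂⣾⠂⠂⠂
⠀⠀⠿⠿⠿⠿⠿⠿
⠀⠀⠿⠿⠿⠿⠿⠿
⠀⠀⠀⠀⠀⠀⠀⠀

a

⠀⠀⠀⠀⠀⠿⠿⠿
⠀⠀⠀⠀⠀⠿⠿⠿
⠀⠀⠿⠿⠂⠂⠂⠂
⠀⠀⠿⠿⠂⠂⠂⠂
⠀⠀⠿⠿⣾⠂⠂⠂
⠀⠀⠿⠿⠿⠿⠿⠿
⠀⠀⠿⠿⠿⠿⠿⠿
⠀⠀⠀⠀⠀⠀⠀⠀

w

⠀⠀⠀⠀⠀⠀⠀⠀
⠀⠀⠀⠀⠀⠿⠿⠿
⠀⠀⠿⠿⠿⠿⠿⠿
⠀⠀⠿⠿⠂⠂⠂⠂
⠀⠀⠿⠿⣾⠂⠂⠂
⠀⠀⠿⠿⠂⠂⠂⠂
⠀⠀⠿⠿⠿⠿⠿⠿
⠀⠀⠿⠿⠿⠿⠿⠿

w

⠀⠀⠀⠀⠀⠀⠀⠀
⠀⠀⠀⠀⠀⠀⠀⠀
⠀⠀⠿⠿⠿⠿⠿⠿
⠀⠀⠿⠿⠿⠿⠿⠿
⠀⠀⠿⠿⣾⠂⠂⠂
⠀⠀⠿⠿⠂⠂⠂⠂
⠀⠀⠿⠿⠂⠂⠂⠂
⠀⠀⠿⠿⠿⠿⠿⠿

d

⠀⠀⠀⠀⠀⠀⠀⠀
⠀⠀⠀⠀⠀⠀⠀⠀
⠀⠿⠿⠿⠿⠿⠿⠿
⠀⠿⠿⠿⠿⠿⠿⠿
⠀⠿⠿⠂⣾⠂⠂⠂
⠀⠿⠿⠂⠂⠂⠂⠂
⠀⠿⠿⠂⠂⠂⠂⠂
⠀⠿⠿⠿⠿⠿⠿⠿

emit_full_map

⠿⠿⠿⠿⠿⠿⠿⠿⠿
⠿⠿⠿⠿⠿⠿⠿⠿⠿
⠿⠿⠂⣾⠂⠂⠂⠿⠿
⠿⠿⠂⠂⠂⠂⠂⠿⠿
⠿⠿⠂⠂⠂⠂⠂⠿⠿
⠿⠿⠿⠿⠿⠿⠿⠿⠿
⠿⠿⠿⠿⠿⠿⠿⠿⠿

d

⠀⠀⠀⠀⠀⠀⠀⠀
⠀⠀⠀⠀⠀⠀⠀⠀
⠿⠿⠿⠿⠿⠿⠿⠿
⠿⠿⠿⠿⠿⠿⠿⠿
⠿⠿⠂⠂⣾⠂⠂⠿
⠿⠿⠂⠂⠂⠂⠂⠿
⠿⠿⠂⠂⠂⠂⠂⠿
⠿⠿⠿⠿⠿⠿⠿⠿

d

⠀⠀⠀⠀⠀⠀⠀⠀
⠀⠀⠀⠀⠀⠀⠀⠀
⠿⠿⠿⠿⠿⠿⠿⠿
⠿⠿⠿⠿⠿⠿⠿⠿
⠿⠂⠂⠂⣾⠂⠿⠿
⠿⠂⠂⠂⠂⠂⠿⠿
⠿⠂⠂⠂⠂⠂⠿⠿
⠿⠿⠿⠿⠿⠿⠿⠿

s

⠀⠀⠀⠀⠀⠀⠀⠀
⠿⠿⠿⠿⠿⠿⠿⠿
⠿⠿⠿⠿⠿⠿⠿⠿
⠿⠂⠂⠂⠂⠂⠿⠿
⠿⠂⠂⠂⣾⠂⠿⠿
⠿⠂⠂⠂⠂⠂⠿⠿
⠿⠿⠿⠿⠿⠿⠿⠿
⠿⠿⠿⠿⠿⠿⠿⠿

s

⠿⠿⠿⠿⠿⠿⠿⠿
⠿⠿⠿⠿⠿⠿⠿⠿
⠿⠂⠂⠂⠂⠂⠿⠿
⠿⠂⠂⠂⠂⠂⠿⠿
⠿⠂⠂⠂⣾⠂⠿⠿
⠿⠿⠿⠿⠿⠿⠿⠿
⠿⠿⠿⠿⠿⠿⠿⠿
⠀⠀⠀⠀⠀⠀⠀⠀

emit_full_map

⠿⠿⠿⠿⠿⠿⠿⠿⠿
⠿⠿⠿⠿⠿⠿⠿⠿⠿
⠿⠿⠂⠂⠂⠂⠂⠿⠿
⠿⠿⠂⠂⠂⠂⠂⠿⠿
⠿⠿⠂⠂⠂⣾⠂⠿⠿
⠿⠿⠿⠿⠿⠿⠿⠿⠿
⠿⠿⠿⠿⠿⠿⠿⠿⠿


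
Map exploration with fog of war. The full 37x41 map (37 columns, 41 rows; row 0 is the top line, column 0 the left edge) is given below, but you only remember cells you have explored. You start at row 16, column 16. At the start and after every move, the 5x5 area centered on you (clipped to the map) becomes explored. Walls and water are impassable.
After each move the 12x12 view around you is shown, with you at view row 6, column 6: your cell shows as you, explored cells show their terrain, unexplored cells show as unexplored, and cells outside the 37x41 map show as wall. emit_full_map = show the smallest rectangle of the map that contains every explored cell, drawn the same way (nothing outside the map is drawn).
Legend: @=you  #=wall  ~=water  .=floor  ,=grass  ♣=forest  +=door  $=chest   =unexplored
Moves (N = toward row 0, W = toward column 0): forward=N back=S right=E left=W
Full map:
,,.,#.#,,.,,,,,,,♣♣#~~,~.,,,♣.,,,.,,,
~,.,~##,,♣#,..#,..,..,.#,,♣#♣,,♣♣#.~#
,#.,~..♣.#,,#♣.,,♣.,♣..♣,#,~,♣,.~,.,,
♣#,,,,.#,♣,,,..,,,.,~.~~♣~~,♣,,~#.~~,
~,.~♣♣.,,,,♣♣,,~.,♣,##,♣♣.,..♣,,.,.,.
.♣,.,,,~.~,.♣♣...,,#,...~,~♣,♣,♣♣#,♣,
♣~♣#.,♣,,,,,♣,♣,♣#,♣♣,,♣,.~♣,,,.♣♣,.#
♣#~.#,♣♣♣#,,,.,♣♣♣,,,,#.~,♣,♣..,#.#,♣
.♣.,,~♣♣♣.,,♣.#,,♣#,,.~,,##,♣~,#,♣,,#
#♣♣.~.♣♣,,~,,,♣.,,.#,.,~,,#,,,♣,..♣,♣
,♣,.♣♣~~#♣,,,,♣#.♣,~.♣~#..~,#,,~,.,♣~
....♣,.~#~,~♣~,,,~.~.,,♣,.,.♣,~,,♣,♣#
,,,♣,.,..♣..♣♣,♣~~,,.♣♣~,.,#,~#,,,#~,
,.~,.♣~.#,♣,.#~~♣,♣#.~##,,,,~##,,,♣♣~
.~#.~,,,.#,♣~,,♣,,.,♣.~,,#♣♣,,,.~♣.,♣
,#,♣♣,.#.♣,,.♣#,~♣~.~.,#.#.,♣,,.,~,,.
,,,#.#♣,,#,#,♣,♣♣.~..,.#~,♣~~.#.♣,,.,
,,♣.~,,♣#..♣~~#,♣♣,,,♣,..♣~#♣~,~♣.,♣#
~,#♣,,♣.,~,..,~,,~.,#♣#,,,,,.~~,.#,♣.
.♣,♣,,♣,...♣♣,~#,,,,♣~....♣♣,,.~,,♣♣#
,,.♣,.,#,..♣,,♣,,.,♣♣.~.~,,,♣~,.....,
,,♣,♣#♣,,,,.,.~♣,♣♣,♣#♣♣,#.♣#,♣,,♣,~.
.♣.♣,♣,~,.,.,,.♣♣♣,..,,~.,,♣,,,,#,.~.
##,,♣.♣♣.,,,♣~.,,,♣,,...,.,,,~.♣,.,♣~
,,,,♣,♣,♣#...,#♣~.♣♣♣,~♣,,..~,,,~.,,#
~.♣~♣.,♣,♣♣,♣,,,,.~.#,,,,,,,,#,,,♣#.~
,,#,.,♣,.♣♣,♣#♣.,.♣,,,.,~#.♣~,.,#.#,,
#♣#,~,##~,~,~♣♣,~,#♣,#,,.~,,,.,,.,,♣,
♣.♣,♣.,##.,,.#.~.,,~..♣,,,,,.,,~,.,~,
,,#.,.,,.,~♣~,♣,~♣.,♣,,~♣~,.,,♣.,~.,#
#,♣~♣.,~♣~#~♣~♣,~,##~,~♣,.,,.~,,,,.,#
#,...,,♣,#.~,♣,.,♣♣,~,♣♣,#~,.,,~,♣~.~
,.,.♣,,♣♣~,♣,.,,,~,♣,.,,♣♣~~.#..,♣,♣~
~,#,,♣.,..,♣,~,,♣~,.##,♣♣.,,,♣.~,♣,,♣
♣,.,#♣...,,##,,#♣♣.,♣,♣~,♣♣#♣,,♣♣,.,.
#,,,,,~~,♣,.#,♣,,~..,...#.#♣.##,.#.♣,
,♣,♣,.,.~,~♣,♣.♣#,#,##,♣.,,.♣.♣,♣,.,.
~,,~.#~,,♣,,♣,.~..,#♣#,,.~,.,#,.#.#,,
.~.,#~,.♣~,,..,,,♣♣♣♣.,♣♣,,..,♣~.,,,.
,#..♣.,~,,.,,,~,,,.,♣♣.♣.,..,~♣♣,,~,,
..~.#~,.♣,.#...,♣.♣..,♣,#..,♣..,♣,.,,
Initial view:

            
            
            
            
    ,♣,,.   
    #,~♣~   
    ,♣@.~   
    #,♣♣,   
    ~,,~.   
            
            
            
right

            
            
            
            
   ,♣,,.,   
   #,~♣~.   
   ,♣♣@~.   
   #,♣♣,,   
   ~,,~.,   
            
            
            

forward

            
            
            
            
    ~♣,♣#   
   ,♣,,.,   
   #,~@~.   
   ,♣♣.~.   
   #,♣♣,,   
   ~,,~.,   
            
            

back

            
            
            
    ~♣,♣#   
   ,♣,,.,   
   #,~♣~.   
   ,♣♣@~.   
   #,♣♣,,   
   ~,,~.,   
            
            
            

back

            
            
    ~♣,♣#   
   ,♣,,.,   
   #,~♣~.   
   ,♣♣.~.   
   #,♣@,,   
   ~,,~.,   
    #,,,,   
            
            
            

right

            
            
   ~♣,♣#    
  ,♣,,.,    
  #,~♣~.~   
  ,♣♣.~..   
  #,♣♣@,,   
  ~,,~.,#   
   #,,,,♣   
            
            
            

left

            
            
    ~♣,♣#   
   ,♣,,.,   
   #,~♣~.~  
   ,♣♣.~..  
   #,♣@,,,  
   ~,,~.,#  
    #,,,,♣  
            
            
            

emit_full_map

 ~♣,♣# 
,♣,,., 
#,~♣~.~
,♣♣.~..
#,♣@,,,
~,,~.,#
 #,,,,♣

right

            
            
   ~♣,♣#    
  ,♣,,.,    
  #,~♣~.~   
  ,♣♣.~..   
  #,♣♣@,,   
  ~,,~.,#   
   #,,,,♣   
            
            
            

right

            
            
  ~♣,♣#     
 ,♣,,.,     
 #,~♣~.~.   
 ,♣♣.~..,   
 #,♣♣,@,♣   
 ~,,~.,#♣   
  #,,,,♣~   
            
            
            

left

            
            
   ~♣,♣#    
  ,♣,,.,    
  #,~♣~.~.  
  ,♣♣.~..,  
  #,♣♣@,,♣  
  ~,,~.,#♣  
   #,,,,♣~  
            
            
            

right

            
            
  ~♣,♣#     
 ,♣,,.,     
 #,~♣~.~.   
 ,♣♣.~..,   
 #,♣♣,@,♣   
 ~,,~.,#♣   
  #,,,,♣~   
            
            
            

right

            
            
 ~♣,♣#      
,♣,,.,      
#,~♣~.~.,   
,♣♣.~..,.   
#,♣♣,,@♣,   
~,,~.,#♣#   
 #,,,,♣~.   
            
            
            

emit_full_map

 ~♣,♣#   
,♣,,.,   
#,~♣~.~.,
,♣♣.~..,.
#,♣♣,,@♣,
~,,~.,#♣#
 #,,,,♣~.

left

            
            
  ~♣,♣#     
 ,♣,,.,     
 #,~♣~.~.,  
 ,♣♣.~..,.  
 #,♣♣,@,♣,  
 ~,,~.,#♣#  
  #,,,,♣~.  
            
            
            

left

            
            
   ~♣,♣#    
  ,♣,,.,    
  #,~♣~.~., 
  ,♣♣.~..,. 
  #,♣♣@,,♣, 
  ~,,~.,#♣# 
   #,,,,♣~. 
            
            
            

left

            
            
    ~♣,♣#   
   ,♣,,.,   
   #,~♣~.~.,
   ,♣♣.~..,.
   #,♣@,,,♣,
   ~,,~.,#♣#
    #,,,,♣~.
            
            
            

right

            
            
   ~♣,♣#    
  ,♣,,.,    
  #,~♣~.~., 
  ,♣♣.~..,. 
  #,♣♣@,,♣, 
  ~,,~.,#♣# 
   #,,,,♣~. 
            
            
            

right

            
            
  ~♣,♣#     
 ,♣,,.,     
 #,~♣~.~.,  
 ,♣♣.~..,.  
 #,♣♣,@,♣,  
 ~,,~.,#♣#  
  #,,,,♣~.  
            
            
            

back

            
  ~♣,♣#     
 ,♣,,.,     
 #,~♣~.~.,  
 ,♣♣.~..,.  
 #,♣♣,,,♣,  
 ~,,~.@#♣#  
  #,,,,♣~.  
    .,♣♣.   
            
            
            

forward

            
            
  ~♣,♣#     
 ,♣,,.,     
 #,~♣~.~.,  
 ,♣♣.~..,.  
 #,♣♣,@,♣,  
 ~,,~.,#♣#  
  #,,,,♣~.  
    .,♣♣.   
            
            

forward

            
            
            
  ~♣,♣#     
 ,♣,,.,♣.   
 #,~♣~.~.,  
 ,♣♣.~@.,.  
 #,♣♣,,,♣,  
 ~,,~.,#♣#  
  #,,,,♣~.  
    .,♣♣.   
            

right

            
            
            
 ~♣,♣#      
,♣,,.,♣.~   
#,~♣~.~.,   
,♣♣.~.@,.   
#,♣♣,,,♣,   
~,,~.,#♣#   
 #,,,,♣~.   
   .,♣♣.    
            

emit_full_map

 ~♣,♣#   
,♣,,.,♣.~
#,~♣~.~.,
,♣♣.~.@,.
#,♣♣,,,♣,
~,,~.,#♣#
 #,,,,♣~.
   .,♣♣. 

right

            
            
            
~♣,♣#       
♣,,.,♣.~,   
,~♣~.~.,#   
♣♣.~..@.#   
,♣♣,,,♣,.   
,,~.,#♣#,   
#,,,,♣~.    
  .,♣♣.     
            

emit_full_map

 ~♣,♣#    
,♣,,.,♣.~,
#,~♣~.~.,#
,♣♣.~..@.#
#,♣♣,,,♣,.
~,,~.,#♣#,
 #,,,,♣~. 
   .,♣♣.  


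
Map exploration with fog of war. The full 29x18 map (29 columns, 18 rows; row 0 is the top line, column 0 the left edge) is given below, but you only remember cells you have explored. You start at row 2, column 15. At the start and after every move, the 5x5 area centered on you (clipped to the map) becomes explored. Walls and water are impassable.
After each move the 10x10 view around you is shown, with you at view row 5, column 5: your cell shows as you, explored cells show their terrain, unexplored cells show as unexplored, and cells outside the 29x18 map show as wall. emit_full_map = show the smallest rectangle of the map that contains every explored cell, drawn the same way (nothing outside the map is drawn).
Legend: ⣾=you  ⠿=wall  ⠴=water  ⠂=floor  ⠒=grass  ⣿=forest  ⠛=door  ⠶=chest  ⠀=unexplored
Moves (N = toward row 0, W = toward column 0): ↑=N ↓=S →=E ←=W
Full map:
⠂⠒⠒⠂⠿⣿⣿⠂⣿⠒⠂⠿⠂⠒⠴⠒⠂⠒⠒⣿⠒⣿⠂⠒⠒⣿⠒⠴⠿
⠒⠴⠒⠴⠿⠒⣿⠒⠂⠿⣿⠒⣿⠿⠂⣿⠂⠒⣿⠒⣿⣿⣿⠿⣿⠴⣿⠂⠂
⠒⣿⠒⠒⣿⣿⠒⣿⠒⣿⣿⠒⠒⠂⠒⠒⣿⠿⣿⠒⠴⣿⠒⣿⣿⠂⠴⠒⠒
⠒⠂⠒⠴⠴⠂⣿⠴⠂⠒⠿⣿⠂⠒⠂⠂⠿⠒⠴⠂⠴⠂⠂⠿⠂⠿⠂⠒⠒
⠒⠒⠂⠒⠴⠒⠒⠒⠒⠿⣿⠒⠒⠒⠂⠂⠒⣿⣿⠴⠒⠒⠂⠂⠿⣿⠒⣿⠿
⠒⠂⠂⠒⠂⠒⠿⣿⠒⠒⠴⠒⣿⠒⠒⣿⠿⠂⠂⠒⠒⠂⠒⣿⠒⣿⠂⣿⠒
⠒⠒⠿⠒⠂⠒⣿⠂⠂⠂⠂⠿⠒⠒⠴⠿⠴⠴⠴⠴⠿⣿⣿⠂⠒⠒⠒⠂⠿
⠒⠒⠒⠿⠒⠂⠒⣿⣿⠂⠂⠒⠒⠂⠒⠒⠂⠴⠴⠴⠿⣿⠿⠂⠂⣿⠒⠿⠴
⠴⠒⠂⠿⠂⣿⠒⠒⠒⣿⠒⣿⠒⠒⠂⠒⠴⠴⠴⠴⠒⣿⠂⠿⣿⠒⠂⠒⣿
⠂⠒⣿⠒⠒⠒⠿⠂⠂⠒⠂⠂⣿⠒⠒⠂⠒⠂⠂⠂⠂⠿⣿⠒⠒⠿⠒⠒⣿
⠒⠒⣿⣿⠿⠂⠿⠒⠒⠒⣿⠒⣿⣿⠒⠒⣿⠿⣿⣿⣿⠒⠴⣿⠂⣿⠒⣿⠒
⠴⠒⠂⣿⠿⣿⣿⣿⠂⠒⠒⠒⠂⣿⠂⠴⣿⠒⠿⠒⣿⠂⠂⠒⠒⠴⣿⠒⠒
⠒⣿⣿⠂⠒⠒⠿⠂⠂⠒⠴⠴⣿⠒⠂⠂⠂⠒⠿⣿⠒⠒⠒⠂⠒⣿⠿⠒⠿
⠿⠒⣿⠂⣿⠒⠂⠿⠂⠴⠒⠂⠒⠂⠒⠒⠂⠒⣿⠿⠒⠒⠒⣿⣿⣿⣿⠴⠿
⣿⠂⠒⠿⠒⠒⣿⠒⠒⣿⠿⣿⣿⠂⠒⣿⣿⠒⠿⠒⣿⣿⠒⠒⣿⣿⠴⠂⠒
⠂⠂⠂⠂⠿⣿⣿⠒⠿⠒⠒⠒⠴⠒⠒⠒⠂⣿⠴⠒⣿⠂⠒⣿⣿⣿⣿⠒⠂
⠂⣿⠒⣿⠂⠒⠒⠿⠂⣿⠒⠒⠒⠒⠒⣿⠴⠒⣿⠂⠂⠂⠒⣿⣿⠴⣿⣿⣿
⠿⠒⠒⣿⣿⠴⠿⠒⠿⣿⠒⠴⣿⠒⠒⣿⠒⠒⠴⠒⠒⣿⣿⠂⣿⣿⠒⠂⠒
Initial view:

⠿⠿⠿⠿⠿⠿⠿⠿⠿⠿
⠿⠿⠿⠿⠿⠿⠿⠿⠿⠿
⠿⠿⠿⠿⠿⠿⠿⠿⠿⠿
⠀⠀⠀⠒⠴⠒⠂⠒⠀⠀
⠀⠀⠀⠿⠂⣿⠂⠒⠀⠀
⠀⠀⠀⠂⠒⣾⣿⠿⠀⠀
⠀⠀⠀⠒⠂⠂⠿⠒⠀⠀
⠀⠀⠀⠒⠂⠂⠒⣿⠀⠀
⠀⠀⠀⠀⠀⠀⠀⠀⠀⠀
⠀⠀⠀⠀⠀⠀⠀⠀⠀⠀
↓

⠿⠿⠿⠿⠿⠿⠿⠿⠿⠿
⠿⠿⠿⠿⠿⠿⠿⠿⠿⠿
⠀⠀⠀⠒⠴⠒⠂⠒⠀⠀
⠀⠀⠀⠿⠂⣿⠂⠒⠀⠀
⠀⠀⠀⠂⠒⠒⣿⠿⠀⠀
⠀⠀⠀⠒⠂⣾⠿⠒⠀⠀
⠀⠀⠀⠒⠂⠂⠒⣿⠀⠀
⠀⠀⠀⠒⠒⣿⠿⠂⠀⠀
⠀⠀⠀⠀⠀⠀⠀⠀⠀⠀
⠀⠀⠀⠀⠀⠀⠀⠀⠀⠀

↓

⠿⠿⠿⠿⠿⠿⠿⠿⠿⠿
⠀⠀⠀⠒⠴⠒⠂⠒⠀⠀
⠀⠀⠀⠿⠂⣿⠂⠒⠀⠀
⠀⠀⠀⠂⠒⠒⣿⠿⠀⠀
⠀⠀⠀⠒⠂⠂⠿⠒⠀⠀
⠀⠀⠀⠒⠂⣾⠒⣿⠀⠀
⠀⠀⠀⠒⠒⣿⠿⠂⠀⠀
⠀⠀⠀⠒⠴⠿⠴⠴⠀⠀
⠀⠀⠀⠀⠀⠀⠀⠀⠀⠀
⠀⠀⠀⠀⠀⠀⠀⠀⠀⠀

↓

⠀⠀⠀⠒⠴⠒⠂⠒⠀⠀
⠀⠀⠀⠿⠂⣿⠂⠒⠀⠀
⠀⠀⠀⠂⠒⠒⣿⠿⠀⠀
⠀⠀⠀⠒⠂⠂⠿⠒⠀⠀
⠀⠀⠀⠒⠂⠂⠒⣿⠀⠀
⠀⠀⠀⠒⠒⣾⠿⠂⠀⠀
⠀⠀⠀⠒⠴⠿⠴⠴⠀⠀
⠀⠀⠀⠂⠒⠒⠂⠴⠀⠀
⠀⠀⠀⠀⠀⠀⠀⠀⠀⠀
⠀⠀⠀⠀⠀⠀⠀⠀⠀⠀

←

⠀⠀⠀⠀⠒⠴⠒⠂⠒⠀
⠀⠀⠀⠀⠿⠂⣿⠂⠒⠀
⠀⠀⠀⠀⠂⠒⠒⣿⠿⠀
⠀⠀⠀⠂⠒⠂⠂⠿⠒⠀
⠀⠀⠀⠒⠒⠂⠂⠒⣿⠀
⠀⠀⠀⣿⠒⣾⣿⠿⠂⠀
⠀⠀⠀⠒⠒⠴⠿⠴⠴⠀
⠀⠀⠀⠒⠂⠒⠒⠂⠴⠀
⠀⠀⠀⠀⠀⠀⠀⠀⠀⠀
⠀⠀⠀⠀⠀⠀⠀⠀⠀⠀

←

⠀⠀⠀⠀⠀⠒⠴⠒⠂⠒
⠀⠀⠀⠀⠀⠿⠂⣿⠂⠒
⠀⠀⠀⠀⠀⠂⠒⠒⣿⠿
⠀⠀⠀⣿⠂⠒⠂⠂⠿⠒
⠀⠀⠀⠒⠒⠒⠂⠂⠒⣿
⠀⠀⠀⠒⣿⣾⠒⣿⠿⠂
⠀⠀⠀⠿⠒⠒⠴⠿⠴⠴
⠀⠀⠀⠒⠒⠂⠒⠒⠂⠴
⠀⠀⠀⠀⠀⠀⠀⠀⠀⠀
⠀⠀⠀⠀⠀⠀⠀⠀⠀⠀

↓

⠀⠀⠀⠀⠀⠿⠂⣿⠂⠒
⠀⠀⠀⠀⠀⠂⠒⠒⣿⠿
⠀⠀⠀⣿⠂⠒⠂⠂⠿⠒
⠀⠀⠀⠒⠒⠒⠂⠂⠒⣿
⠀⠀⠀⠒⣿⠒⠒⣿⠿⠂
⠀⠀⠀⠿⠒⣾⠴⠿⠴⠴
⠀⠀⠀⠒⠒⠂⠒⠒⠂⠴
⠀⠀⠀⣿⠒⠒⠂⠒⠀⠀
⠀⠀⠀⠀⠀⠀⠀⠀⠀⠀
⠀⠀⠀⠀⠀⠀⠀⠀⠀⠀

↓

⠀⠀⠀⠀⠀⠂⠒⠒⣿⠿
⠀⠀⠀⣿⠂⠒⠂⠂⠿⠒
⠀⠀⠀⠒⠒⠒⠂⠂⠒⣿
⠀⠀⠀⠒⣿⠒⠒⣿⠿⠂
⠀⠀⠀⠿⠒⠒⠴⠿⠴⠴
⠀⠀⠀⠒⠒⣾⠒⠒⠂⠴
⠀⠀⠀⣿⠒⠒⠂⠒⠀⠀
⠀⠀⠀⠂⣿⠒⠒⠂⠀⠀
⠀⠀⠀⠀⠀⠀⠀⠀⠀⠀
⠀⠀⠀⠀⠀⠀⠀⠀⠀⠀

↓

⠀⠀⠀⣿⠂⠒⠂⠂⠿⠒
⠀⠀⠀⠒⠒⠒⠂⠂⠒⣿
⠀⠀⠀⠒⣿⠒⠒⣿⠿⠂
⠀⠀⠀⠿⠒⠒⠴⠿⠴⠴
⠀⠀⠀⠒⠒⠂⠒⠒⠂⠴
⠀⠀⠀⣿⠒⣾⠂⠒⠀⠀
⠀⠀⠀⠂⣿⠒⠒⠂⠀⠀
⠀⠀⠀⠒⣿⣿⠒⠒⠀⠀
⠀⠀⠀⠀⠀⠀⠀⠀⠀⠀
⠀⠀⠀⠀⠀⠀⠀⠀⠀⠀

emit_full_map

⠀⠀⠒⠴⠒⠂⠒
⠀⠀⠿⠂⣿⠂⠒
⠀⠀⠂⠒⠒⣿⠿
⣿⠂⠒⠂⠂⠿⠒
⠒⠒⠒⠂⠂⠒⣿
⠒⣿⠒⠒⣿⠿⠂
⠿⠒⠒⠴⠿⠴⠴
⠒⠒⠂⠒⠒⠂⠴
⣿⠒⣾⠂⠒⠀⠀
⠂⣿⠒⠒⠂⠀⠀
⠒⣿⣿⠒⠒⠀⠀

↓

⠀⠀⠀⠒⠒⠒⠂⠂⠒⣿
⠀⠀⠀⠒⣿⠒⠒⣿⠿⠂
⠀⠀⠀⠿⠒⠒⠴⠿⠴⠴
⠀⠀⠀⠒⠒⠂⠒⠒⠂⠴
⠀⠀⠀⣿⠒⠒⠂⠒⠀⠀
⠀⠀⠀⠂⣿⣾⠒⠂⠀⠀
⠀⠀⠀⠒⣿⣿⠒⠒⠀⠀
⠀⠀⠀⠒⠂⣿⠂⠴⠀⠀
⠀⠀⠀⠀⠀⠀⠀⠀⠀⠀
⠀⠀⠀⠀⠀⠀⠀⠀⠀⠀

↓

⠀⠀⠀⠒⣿⠒⠒⣿⠿⠂
⠀⠀⠀⠿⠒⠒⠴⠿⠴⠴
⠀⠀⠀⠒⠒⠂⠒⠒⠂⠴
⠀⠀⠀⣿⠒⠒⠂⠒⠀⠀
⠀⠀⠀⠂⣿⠒⠒⠂⠀⠀
⠀⠀⠀⠒⣿⣾⠒⠒⠀⠀
⠀⠀⠀⠒⠂⣿⠂⠴⠀⠀
⠀⠀⠀⠴⣿⠒⠂⠂⠀⠀
⠀⠀⠀⠀⠀⠀⠀⠀⠀⠀
⠀⠀⠀⠀⠀⠀⠀⠀⠀⠀

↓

⠀⠀⠀⠿⠒⠒⠴⠿⠴⠴
⠀⠀⠀⠒⠒⠂⠒⠒⠂⠴
⠀⠀⠀⣿⠒⠒⠂⠒⠀⠀
⠀⠀⠀⠂⣿⠒⠒⠂⠀⠀
⠀⠀⠀⠒⣿⣿⠒⠒⠀⠀
⠀⠀⠀⠒⠂⣾⠂⠴⠀⠀
⠀⠀⠀⠴⣿⠒⠂⠂⠀⠀
⠀⠀⠀⠂⠒⠂⠒⠒⠀⠀
⠀⠀⠀⠀⠀⠀⠀⠀⠀⠀
⠀⠀⠀⠀⠀⠀⠀⠀⠀⠀

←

⠀⠀⠀⠀⠿⠒⠒⠴⠿⠴
⠀⠀⠀⠀⠒⠒⠂⠒⠒⠂
⠀⠀⠀⠀⣿⠒⠒⠂⠒⠀
⠀⠀⠀⠂⠂⣿⠒⠒⠂⠀
⠀⠀⠀⣿⠒⣿⣿⠒⠒⠀
⠀⠀⠀⠒⠒⣾⣿⠂⠴⠀
⠀⠀⠀⠴⠴⣿⠒⠂⠂⠀
⠀⠀⠀⠒⠂⠒⠂⠒⠒⠀
⠀⠀⠀⠀⠀⠀⠀⠀⠀⠀
⠀⠀⠀⠀⠀⠀⠀⠀⠀⠀

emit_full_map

⠀⠀⠀⠒⠴⠒⠂⠒
⠀⠀⠀⠿⠂⣿⠂⠒
⠀⠀⠀⠂⠒⠒⣿⠿
⠀⣿⠂⠒⠂⠂⠿⠒
⠀⠒⠒⠒⠂⠂⠒⣿
⠀⠒⣿⠒⠒⣿⠿⠂
⠀⠿⠒⠒⠴⠿⠴⠴
⠀⠒⠒⠂⠒⠒⠂⠴
⠀⣿⠒⠒⠂⠒⠀⠀
⠂⠂⣿⠒⠒⠂⠀⠀
⣿⠒⣿⣿⠒⠒⠀⠀
⠒⠒⣾⣿⠂⠴⠀⠀
⠴⠴⣿⠒⠂⠂⠀⠀
⠒⠂⠒⠂⠒⠒⠀⠀

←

⠀⠀⠀⠀⠀⠿⠒⠒⠴⠿
⠀⠀⠀⠀⠀⠒⠒⠂⠒⠒
⠀⠀⠀⠀⠀⣿⠒⠒⠂⠒
⠀⠀⠀⠒⠂⠂⣿⠒⠒⠂
⠀⠀⠀⠒⣿⠒⣿⣿⠒⠒
⠀⠀⠀⠒⠒⣾⠂⣿⠂⠴
⠀⠀⠀⠒⠴⠴⣿⠒⠂⠂
⠀⠀⠀⠴⠒⠂⠒⠂⠒⠒
⠀⠀⠀⠀⠀⠀⠀⠀⠀⠀
⠀⠀⠀⠀⠀⠀⠀⠀⠀⠀

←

⠀⠀⠀⠀⠀⠀⠿⠒⠒⠴
⠀⠀⠀⠀⠀⠀⠒⠒⠂⠒
⠀⠀⠀⠀⠀⠀⣿⠒⠒⠂
⠀⠀⠀⠂⠒⠂⠂⣿⠒⠒
⠀⠀⠀⠒⠒⣿⠒⣿⣿⠒
⠀⠀⠀⠂⠒⣾⠒⠂⣿⠂
⠀⠀⠀⠂⠒⠴⠴⣿⠒⠂
⠀⠀⠀⠂⠴⠒⠂⠒⠂⠒
⠀⠀⠀⠀⠀⠀⠀⠀⠀⠀
⠀⠀⠀⠀⠀⠀⠀⠀⠀⠀

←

⠀⠀⠀⠀⠀⠀⠀⠿⠒⠒
⠀⠀⠀⠀⠀⠀⠀⠒⠒⠂
⠀⠀⠀⠀⠀⠀⠀⣿⠒⠒
⠀⠀⠀⠂⠂⠒⠂⠂⣿⠒
⠀⠀⠀⠒⠒⠒⣿⠒⣿⣿
⠀⠀⠀⣿⠂⣾⠒⠒⠂⣿
⠀⠀⠀⠂⠂⠒⠴⠴⣿⠒
⠀⠀⠀⠿⠂⠴⠒⠂⠒⠂
⠀⠀⠀⠀⠀⠀⠀⠀⠀⠀
⠀⠀⠀⠀⠀⠀⠀⠀⠀⠀

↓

⠀⠀⠀⠀⠀⠀⠀⠒⠒⠂
⠀⠀⠀⠀⠀⠀⠀⣿⠒⠒
⠀⠀⠀⠂⠂⠒⠂⠂⣿⠒
⠀⠀⠀⠒⠒⠒⣿⠒⣿⣿
⠀⠀⠀⣿⠂⠒⠒⠒⠂⣿
⠀⠀⠀⠂⠂⣾⠴⠴⣿⠒
⠀⠀⠀⠿⠂⠴⠒⠂⠒⠂
⠀⠀⠀⠒⠒⣿⠿⣿⠀⠀
⠀⠀⠀⠀⠀⠀⠀⠀⠀⠀
⠀⠀⠀⠀⠀⠀⠀⠀⠀⠀

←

⠀⠀⠀⠀⠀⠀⠀⠀⠒⠒
⠀⠀⠀⠀⠀⠀⠀⠀⣿⠒
⠀⠀⠀⠀⠂⠂⠒⠂⠂⣿
⠀⠀⠀⠿⠒⠒⠒⣿⠒⣿
⠀⠀⠀⣿⣿⠂⠒⠒⠒⠂
⠀⠀⠀⠿⠂⣾⠒⠴⠴⣿
⠀⠀⠀⠂⠿⠂⠴⠒⠂⠒
⠀⠀⠀⣿⠒⠒⣿⠿⣿⠀
⠀⠀⠀⠀⠀⠀⠀⠀⠀⠀
⠀⠀⠀⠀⠀⠀⠀⠀⠀⠀

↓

⠀⠀⠀⠀⠀⠀⠀⠀⣿⠒
⠀⠀⠀⠀⠂⠂⠒⠂⠂⣿
⠀⠀⠀⠿⠒⠒⠒⣿⠒⣿
⠀⠀⠀⣿⣿⠂⠒⠒⠒⠂
⠀⠀⠀⠿⠂⠂⠒⠴⠴⣿
⠀⠀⠀⠂⠿⣾⠴⠒⠂⠒
⠀⠀⠀⣿⠒⠒⣿⠿⣿⠀
⠀⠀⠀⣿⠒⠿⠒⠒⠀⠀
⠀⠀⠀⠀⠀⠀⠀⠀⠀⠀
⠀⠀⠀⠀⠀⠀⠀⠀⠀⠀

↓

⠀⠀⠀⠀⠂⠂⠒⠂⠂⣿
⠀⠀⠀⠿⠒⠒⠒⣿⠒⣿
⠀⠀⠀⣿⣿⠂⠒⠒⠒⠂
⠀⠀⠀⠿⠂⠂⠒⠴⠴⣿
⠀⠀⠀⠂⠿⠂⠴⠒⠂⠒
⠀⠀⠀⣿⠒⣾⣿⠿⣿⠀
⠀⠀⠀⣿⠒⠿⠒⠒⠀⠀
⠀⠀⠀⠒⠿⠂⣿⠒⠀⠀
⠀⠀⠀⠀⠀⠀⠀⠀⠀⠀
⠿⠿⠿⠿⠿⠿⠿⠿⠿⠿

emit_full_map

⠀⠀⠀⠀⠀⠀⠀⠒⠴⠒⠂⠒
⠀⠀⠀⠀⠀⠀⠀⠿⠂⣿⠂⠒
⠀⠀⠀⠀⠀⠀⠀⠂⠒⠒⣿⠿
⠀⠀⠀⠀⠀⣿⠂⠒⠂⠂⠿⠒
⠀⠀⠀⠀⠀⠒⠒⠒⠂⠂⠒⣿
⠀⠀⠀⠀⠀⠒⣿⠒⠒⣿⠿⠂
⠀⠀⠀⠀⠀⠿⠒⠒⠴⠿⠴⠴
⠀⠀⠀⠀⠀⠒⠒⠂⠒⠒⠂⠴
⠀⠀⠀⠀⠀⣿⠒⠒⠂⠒⠀⠀
⠀⠂⠂⠒⠂⠂⣿⠒⠒⠂⠀⠀
⠿⠒⠒⠒⣿⠒⣿⣿⠒⠒⠀⠀
⣿⣿⠂⠒⠒⠒⠂⣿⠂⠴⠀⠀
⠿⠂⠂⠒⠴⠴⣿⠒⠂⠂⠀⠀
⠂⠿⠂⠴⠒⠂⠒⠂⠒⠒⠀⠀
⣿⠒⣾⣿⠿⣿⠀⠀⠀⠀⠀⠀
⣿⠒⠿⠒⠒⠀⠀⠀⠀⠀⠀⠀
⠒⠿⠂⣿⠒⠀⠀⠀⠀⠀⠀⠀

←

⠀⠀⠀⠀⠀⠂⠂⠒⠂⠂
⠀⠀⠀⠀⠿⠒⠒⠒⣿⠒
⠀⠀⠀⠀⣿⣿⠂⠒⠒⠒
⠀⠀⠀⠒⠿⠂⠂⠒⠴⠴
⠀⠀⠀⠒⠂⠿⠂⠴⠒⠂
⠀⠀⠀⠒⣿⣾⠒⣿⠿⣿
⠀⠀⠀⣿⣿⠒⠿⠒⠒⠀
⠀⠀⠀⠒⠒⠿⠂⣿⠒⠀
⠀⠀⠀⠀⠀⠀⠀⠀⠀⠀
⠿⠿⠿⠿⠿⠿⠿⠿⠿⠿

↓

⠀⠀⠀⠀⠿⠒⠒⠒⣿⠒
⠀⠀⠀⠀⣿⣿⠂⠒⠒⠒
⠀⠀⠀⠒⠿⠂⠂⠒⠴⠴
⠀⠀⠀⠒⠂⠿⠂⠴⠒⠂
⠀⠀⠀⠒⣿⠒⠒⣿⠿⣿
⠀⠀⠀⣿⣿⣾⠿⠒⠒⠀
⠀⠀⠀⠒⠒⠿⠂⣿⠒⠀
⠀⠀⠀⠴⠿⠒⠿⣿⠀⠀
⠿⠿⠿⠿⠿⠿⠿⠿⠿⠿
⠿⠿⠿⠿⠿⠿⠿⠿⠿⠿

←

⠀⠀⠀⠀⠀⠿⠒⠒⠒⣿
⠀⠀⠀⠀⠀⣿⣿⠂⠒⠒
⠀⠀⠀⠀⠒⠿⠂⠂⠒⠴
⠀⠀⠀⣿⠒⠂⠿⠂⠴⠒
⠀⠀⠀⠒⠒⣿⠒⠒⣿⠿
⠀⠀⠀⠿⣿⣾⠒⠿⠒⠒
⠀⠀⠀⠂⠒⠒⠿⠂⣿⠒
⠀⠀⠀⣿⠴⠿⠒⠿⣿⠀
⠿⠿⠿⠿⠿⠿⠿⠿⠿⠿
⠿⠿⠿⠿⠿⠿⠿⠿⠿⠿

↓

⠀⠀⠀⠀⠀⣿⣿⠂⠒⠒
⠀⠀⠀⠀⠒⠿⠂⠂⠒⠴
⠀⠀⠀⣿⠒⠂⠿⠂⠴⠒
⠀⠀⠀⠒⠒⣿⠒⠒⣿⠿
⠀⠀⠀⠿⣿⣿⠒⠿⠒⠒
⠀⠀⠀⠂⠒⣾⠿⠂⣿⠒
⠀⠀⠀⣿⠴⠿⠒⠿⣿⠀
⠿⠿⠿⠿⠿⠿⠿⠿⠿⠿
⠿⠿⠿⠿⠿⠿⠿⠿⠿⠿
⠿⠿⠿⠿⠿⠿⠿⠿⠿⠿

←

⠀⠀⠀⠀⠀⠀⣿⣿⠂⠒
⠀⠀⠀⠀⠀⠒⠿⠂⠂⠒
⠀⠀⠀⠀⣿⠒⠂⠿⠂⠴
⠀⠀⠀⠿⠒⠒⣿⠒⠒⣿
⠀⠀⠀⠂⠿⣿⣿⠒⠿⠒
⠀⠀⠀⣿⠂⣾⠒⠿⠂⣿
⠀⠀⠀⣿⣿⠴⠿⠒⠿⣿
⠿⠿⠿⠿⠿⠿⠿⠿⠿⠿
⠿⠿⠿⠿⠿⠿⠿⠿⠿⠿
⠿⠿⠿⠿⠿⠿⠿⠿⠿⠿

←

⠿⠀⠀⠀⠀⠀⠀⣿⣿⠂
⠿⠀⠀⠀⠀⠀⠒⠿⠂⠂
⠿⠀⠀⠀⠀⣿⠒⠂⠿⠂
⠿⠀⠀⠒⠿⠒⠒⣿⠒⠒
⠿⠀⠀⠂⠂⠿⣿⣿⠒⠿
⠿⠀⠀⠒⣿⣾⠒⠒⠿⠂
⠿⠀⠀⠒⣿⣿⠴⠿⠒⠿
⠿⠿⠿⠿⠿⠿⠿⠿⠿⠿
⠿⠿⠿⠿⠿⠿⠿⠿⠿⠿
⠿⠿⠿⠿⠿⠿⠿⠿⠿⠿

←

⠿⠿⠀⠀⠀⠀⠀⠀⣿⣿
⠿⠿⠀⠀⠀⠀⠀⠒⠿⠂
⠿⠿⠀⠀⠀⠀⣿⠒⠂⠿
⠿⠿⠀⠂⠒⠿⠒⠒⣿⠒
⠿⠿⠀⠂⠂⠂⠿⣿⣿⠒
⠿⠿⠀⣿⠒⣾⠂⠒⠒⠿
⠿⠿⠀⠒⠒⣿⣿⠴⠿⠒
⠿⠿⠿⠿⠿⠿⠿⠿⠿⠿
⠿⠿⠿⠿⠿⠿⠿⠿⠿⠿
⠿⠿⠿⠿⠿⠿⠿⠿⠿⠿

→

⠿⠀⠀⠀⠀⠀⠀⣿⣿⠂
⠿⠀⠀⠀⠀⠀⠒⠿⠂⠂
⠿⠀⠀⠀⠀⣿⠒⠂⠿⠂
⠿⠀⠂⠒⠿⠒⠒⣿⠒⠒
⠿⠀⠂⠂⠂⠿⣿⣿⠒⠿
⠿⠀⣿⠒⣿⣾⠒⠒⠿⠂
⠿⠀⠒⠒⣿⣿⠴⠿⠒⠿
⠿⠿⠿⠿⠿⠿⠿⠿⠿⠿
⠿⠿⠿⠿⠿⠿⠿⠿⠿⠿
⠿⠿⠿⠿⠿⠿⠿⠿⠿⠿

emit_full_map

⠀⠀⠀⠀⠀⠀⠀⠀⠀⠀⠀⠀⠒⠴⠒⠂⠒
⠀⠀⠀⠀⠀⠀⠀⠀⠀⠀⠀⠀⠿⠂⣿⠂⠒
⠀⠀⠀⠀⠀⠀⠀⠀⠀⠀⠀⠀⠂⠒⠒⣿⠿
⠀⠀⠀⠀⠀⠀⠀⠀⠀⠀⣿⠂⠒⠂⠂⠿⠒
⠀⠀⠀⠀⠀⠀⠀⠀⠀⠀⠒⠒⠒⠂⠂⠒⣿
⠀⠀⠀⠀⠀⠀⠀⠀⠀⠀⠒⣿⠒⠒⣿⠿⠂
⠀⠀⠀⠀⠀⠀⠀⠀⠀⠀⠿⠒⠒⠴⠿⠴⠴
⠀⠀⠀⠀⠀⠀⠀⠀⠀⠀⠒⠒⠂⠒⠒⠂⠴
⠀⠀⠀⠀⠀⠀⠀⠀⠀⠀⣿⠒⠒⠂⠒⠀⠀
⠀⠀⠀⠀⠀⠀⠂⠂⠒⠂⠂⣿⠒⠒⠂⠀⠀
⠀⠀⠀⠀⠀⠿⠒⠒⠒⣿⠒⣿⣿⠒⠒⠀⠀
⠀⠀⠀⠀⠀⣿⣿⠂⠒⠒⠒⠂⣿⠂⠴⠀⠀
⠀⠀⠀⠀⠒⠿⠂⠂⠒⠴⠴⣿⠒⠂⠂⠀⠀
⠀⠀⠀⣿⠒⠂⠿⠂⠴⠒⠂⠒⠂⠒⠒⠀⠀
⠂⠒⠿⠒⠒⣿⠒⠒⣿⠿⣿⠀⠀⠀⠀⠀⠀
⠂⠂⠂⠿⣿⣿⠒⠿⠒⠒⠀⠀⠀⠀⠀⠀⠀
⣿⠒⣿⣾⠒⠒⠿⠂⣿⠒⠀⠀⠀⠀⠀⠀⠀
⠒⠒⣿⣿⠴⠿⠒⠿⣿⠀⠀⠀⠀⠀⠀⠀⠀

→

⠀⠀⠀⠀⠀⠀⣿⣿⠂⠒
⠀⠀⠀⠀⠀⠒⠿⠂⠂⠒
⠀⠀⠀⠀⣿⠒⠂⠿⠂⠴
⠀⠂⠒⠿⠒⠒⣿⠒⠒⣿
⠀⠂⠂⠂⠿⣿⣿⠒⠿⠒
⠀⣿⠒⣿⠂⣾⠒⠿⠂⣿
⠀⠒⠒⣿⣿⠴⠿⠒⠿⣿
⠿⠿⠿⠿⠿⠿⠿⠿⠿⠿
⠿⠿⠿⠿⠿⠿⠿⠿⠿⠿
⠿⠿⠿⠿⠿⠿⠿⠿⠿⠿

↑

⠀⠀⠀⠀⠀⠀⠿⠒⠒⠒
⠀⠀⠀⠀⠀⠀⣿⣿⠂⠒
⠀⠀⠀⠀⠀⠒⠿⠂⠂⠒
⠀⠀⠀⠂⣿⠒⠂⠿⠂⠴
⠀⠂⠒⠿⠒⠒⣿⠒⠒⣿
⠀⠂⠂⠂⠿⣾⣿⠒⠿⠒
⠀⣿⠒⣿⠂⠒⠒⠿⠂⣿
⠀⠒⠒⣿⣿⠴⠿⠒⠿⣿
⠿⠿⠿⠿⠿⠿⠿⠿⠿⠿
⠿⠿⠿⠿⠿⠿⠿⠿⠿⠿

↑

⠀⠀⠀⠀⠀⠀⠀⠂⠂⠒
⠀⠀⠀⠀⠀⠀⠿⠒⠒⠒
⠀⠀⠀⠀⠀⠀⣿⣿⠂⠒
⠀⠀⠀⠂⠒⠒⠿⠂⠂⠒
⠀⠀⠀⠂⣿⠒⠂⠿⠂⠴
⠀⠂⠒⠿⠒⣾⣿⠒⠒⣿
⠀⠂⠂⠂⠿⣿⣿⠒⠿⠒
⠀⣿⠒⣿⠂⠒⠒⠿⠂⣿
⠀⠒⠒⣿⣿⠴⠿⠒⠿⣿
⠿⠿⠿⠿⠿⠿⠿⠿⠿⠿

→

⠀⠀⠀⠀⠀⠀⠂⠂⠒⠂
⠀⠀⠀⠀⠀⠿⠒⠒⠒⣿
⠀⠀⠀⠀⠀⣿⣿⠂⠒⠒
⠀⠀⠂⠒⠒⠿⠂⠂⠒⠴
⠀⠀⠂⣿⠒⠂⠿⠂⠴⠒
⠂⠒⠿⠒⠒⣾⠒⠒⣿⠿
⠂⠂⠂⠿⣿⣿⠒⠿⠒⠒
⣿⠒⣿⠂⠒⠒⠿⠂⣿⠒
⠒⠒⣿⣿⠴⠿⠒⠿⣿⠀
⠿⠿⠿⠿⠿⠿⠿⠿⠿⠿

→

⠀⠀⠀⠀⠀⠂⠂⠒⠂⠂
⠀⠀⠀⠀⠿⠒⠒⠒⣿⠒
⠀⠀⠀⠀⣿⣿⠂⠒⠒⠒
⠀⠂⠒⠒⠿⠂⠂⠒⠴⠴
⠀⠂⣿⠒⠂⠿⠂⠴⠒⠂
⠒⠿⠒⠒⣿⣾⠒⣿⠿⣿
⠂⠂⠿⣿⣿⠒⠿⠒⠒⠀
⠒⣿⠂⠒⠒⠿⠂⣿⠒⠀
⠒⣿⣿⠴⠿⠒⠿⣿⠀⠀
⠿⠿⠿⠿⠿⠿⠿⠿⠿⠿

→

⠀⠀⠀⠀⠂⠂⠒⠂⠂⣿
⠀⠀⠀⠿⠒⠒⠒⣿⠒⣿
⠀⠀⠀⣿⣿⠂⠒⠒⠒⠂
⠂⠒⠒⠿⠂⠂⠒⠴⠴⣿
⠂⣿⠒⠂⠿⠂⠴⠒⠂⠒
⠿⠒⠒⣿⠒⣾⣿⠿⣿⠀
⠂⠿⣿⣿⠒⠿⠒⠒⠀⠀
⣿⠂⠒⠒⠿⠂⣿⠒⠀⠀
⣿⣿⠴⠿⠒⠿⣿⠀⠀⠀
⠿⠿⠿⠿⠿⠿⠿⠿⠿⠿

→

⠀⠀⠀⠂⠂⠒⠂⠂⣿⠒
⠀⠀⠿⠒⠒⠒⣿⠒⣿⣿
⠀⠀⣿⣿⠂⠒⠒⠒⠂⣿
⠒⠒⠿⠂⠂⠒⠴⠴⣿⠒
⣿⠒⠂⠿⠂⠴⠒⠂⠒⠂
⠒⠒⣿⠒⠒⣾⠿⣿⠀⠀
⠿⣿⣿⠒⠿⠒⠒⠒⠀⠀
⠂⠒⠒⠿⠂⣿⠒⠒⠀⠀
⣿⠴⠿⠒⠿⣿⠀⠀⠀⠀
⠿⠿⠿⠿⠿⠿⠿⠿⠿⠿

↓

⠀⠀⠿⠒⠒⠒⣿⠒⣿⣿
⠀⠀⣿⣿⠂⠒⠒⠒⠂⣿
⠒⠒⠿⠂⠂⠒⠴⠴⣿⠒
⣿⠒⠂⠿⠂⠴⠒⠂⠒⠂
⠒⠒⣿⠒⠒⣿⠿⣿⠀⠀
⠿⣿⣿⠒⠿⣾⠒⠒⠀⠀
⠂⠒⠒⠿⠂⣿⠒⠒⠀⠀
⣿⠴⠿⠒⠿⣿⠒⠴⠀⠀
⠿⠿⠿⠿⠿⠿⠿⠿⠿⠿
⠿⠿⠿⠿⠿⠿⠿⠿⠿⠿

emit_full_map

⠀⠀⠀⠀⠀⠀⠀⠀⠀⠀⠀⠀⠒⠴⠒⠂⠒
⠀⠀⠀⠀⠀⠀⠀⠀⠀⠀⠀⠀⠿⠂⣿⠂⠒
⠀⠀⠀⠀⠀⠀⠀⠀⠀⠀⠀⠀⠂⠒⠒⣿⠿
⠀⠀⠀⠀⠀⠀⠀⠀⠀⠀⣿⠂⠒⠂⠂⠿⠒
⠀⠀⠀⠀⠀⠀⠀⠀⠀⠀⠒⠒⠒⠂⠂⠒⣿
⠀⠀⠀⠀⠀⠀⠀⠀⠀⠀⠒⣿⠒⠒⣿⠿⠂
⠀⠀⠀⠀⠀⠀⠀⠀⠀⠀⠿⠒⠒⠴⠿⠴⠴
⠀⠀⠀⠀⠀⠀⠀⠀⠀⠀⠒⠒⠂⠒⠒⠂⠴
⠀⠀⠀⠀⠀⠀⠀⠀⠀⠀⣿⠒⠒⠂⠒⠀⠀
⠀⠀⠀⠀⠀⠀⠂⠂⠒⠂⠂⣿⠒⠒⠂⠀⠀
⠀⠀⠀⠀⠀⠿⠒⠒⠒⣿⠒⣿⣿⠒⠒⠀⠀
⠀⠀⠀⠀⠀⣿⣿⠂⠒⠒⠒⠂⣿⠂⠴⠀⠀
⠀⠀⠂⠒⠒⠿⠂⠂⠒⠴⠴⣿⠒⠂⠂⠀⠀
⠀⠀⠂⣿⠒⠂⠿⠂⠴⠒⠂⠒⠂⠒⠒⠀⠀
⠂⠒⠿⠒⠒⣿⠒⠒⣿⠿⣿⠀⠀⠀⠀⠀⠀
⠂⠂⠂⠿⣿⣿⠒⠿⣾⠒⠒⠀⠀⠀⠀⠀⠀
⣿⠒⣿⠂⠒⠒⠿⠂⣿⠒⠒⠀⠀⠀⠀⠀⠀
⠒⠒⣿⣿⠴⠿⠒⠿⣿⠒⠴⠀⠀⠀⠀⠀⠀
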